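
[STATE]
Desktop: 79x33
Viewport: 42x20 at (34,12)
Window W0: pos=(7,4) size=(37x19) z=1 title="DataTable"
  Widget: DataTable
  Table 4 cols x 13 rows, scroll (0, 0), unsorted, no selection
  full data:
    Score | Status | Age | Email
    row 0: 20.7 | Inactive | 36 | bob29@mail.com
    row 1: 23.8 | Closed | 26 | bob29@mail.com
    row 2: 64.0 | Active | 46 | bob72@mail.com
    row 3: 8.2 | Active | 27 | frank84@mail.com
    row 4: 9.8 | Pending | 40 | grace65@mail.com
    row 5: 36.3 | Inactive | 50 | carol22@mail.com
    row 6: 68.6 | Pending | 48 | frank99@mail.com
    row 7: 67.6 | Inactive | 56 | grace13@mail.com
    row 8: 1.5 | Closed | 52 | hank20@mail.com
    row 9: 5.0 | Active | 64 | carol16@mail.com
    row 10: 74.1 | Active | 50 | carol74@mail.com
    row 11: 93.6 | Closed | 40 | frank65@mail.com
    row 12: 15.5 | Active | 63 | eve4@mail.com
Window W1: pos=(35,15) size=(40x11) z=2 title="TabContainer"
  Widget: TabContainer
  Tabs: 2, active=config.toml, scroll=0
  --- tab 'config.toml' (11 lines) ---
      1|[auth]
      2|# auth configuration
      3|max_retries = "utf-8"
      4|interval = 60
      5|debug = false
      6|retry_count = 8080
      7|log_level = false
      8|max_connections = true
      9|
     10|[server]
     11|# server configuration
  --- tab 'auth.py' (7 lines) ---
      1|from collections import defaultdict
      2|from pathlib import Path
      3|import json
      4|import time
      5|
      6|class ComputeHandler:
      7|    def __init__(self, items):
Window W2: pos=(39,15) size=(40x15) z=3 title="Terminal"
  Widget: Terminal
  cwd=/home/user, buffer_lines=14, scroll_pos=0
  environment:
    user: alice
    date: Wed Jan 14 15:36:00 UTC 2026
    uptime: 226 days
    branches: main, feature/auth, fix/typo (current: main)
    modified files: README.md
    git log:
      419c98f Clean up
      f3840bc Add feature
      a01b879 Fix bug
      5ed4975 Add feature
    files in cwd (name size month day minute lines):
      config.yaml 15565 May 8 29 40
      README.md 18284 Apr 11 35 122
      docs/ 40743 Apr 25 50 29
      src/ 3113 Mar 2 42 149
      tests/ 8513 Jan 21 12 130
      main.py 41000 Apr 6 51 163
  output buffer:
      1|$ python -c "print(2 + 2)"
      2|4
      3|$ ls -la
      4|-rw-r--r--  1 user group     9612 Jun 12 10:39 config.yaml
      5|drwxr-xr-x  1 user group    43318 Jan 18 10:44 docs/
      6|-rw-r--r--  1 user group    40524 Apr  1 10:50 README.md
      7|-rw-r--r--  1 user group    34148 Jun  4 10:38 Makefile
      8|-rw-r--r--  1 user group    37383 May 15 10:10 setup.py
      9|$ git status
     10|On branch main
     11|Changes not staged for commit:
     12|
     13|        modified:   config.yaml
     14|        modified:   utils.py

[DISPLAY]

@mail.com┃                                
@mail.com┃                                
@mail.com┃                                
@┏━━━┏━━━━━━━━━━━━━━━━━━━━━━━━━━━━━━━━━━━━
@┃ Ta┃ Terminal                           
m┠───┠────────────────────────────────────
@┃[co┃$ python -c "print(2 + 2)"          
@┃───┃4                                   
@┃[au┃$ ls -la                            
i┃# a┃-rw-r--r--  1 user group     9612 Ju
━┃max┃drwxr-xr-x  1 user group    43318 Ja
 ┃int┃-rw-r--r--  1 user group    40524 Ap
 ┃deb┃-rw-r--r--  1 user group    34148 Ju
 ┗━━━┃-rw-r--r--  1 user group    37383 Ma
     ┃$ git status                        
     ┃On branch main                      
     ┃Changes not staged for commit:      
     ┗━━━━━━━━━━━━━━━━━━━━━━━━━━━━━━━━━━━━
                                          
                                          


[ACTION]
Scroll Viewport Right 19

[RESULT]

il.com┃                                   
il.com┃                                   
il.com┃                                   
━━┏━━━━━━━━━━━━━━━━━━━━━━━━━━━━━━━━━━━━━━┓
Ta┃ Terminal                             ┃
──┠──────────────────────────────────────┨
co┃$ python -c "print(2 + 2)"            ┃
──┃4                                     ┃
au┃$ ls -la                              ┃
 a┃-rw-r--r--  1 user group     9612 Jun ┃
ax┃drwxr-xr-x  1 user group    43318 Jan ┃
nt┃-rw-r--r--  1 user group    40524 Apr ┃
eb┃-rw-r--r--  1 user group    34148 Jun ┃
━━┃-rw-r--r--  1 user group    37383 May ┃
  ┃$ git status                          ┃
  ┃On branch main                        ┃
  ┃Changes not staged for commit:        ┃
  ┗━━━━━━━━━━━━━━━━━━━━━━━━━━━━━━━━━━━━━━┛
                                          
                                          


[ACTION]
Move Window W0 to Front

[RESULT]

il.com┃                                   
il.com┃                                   
il.com┃                                   
il.com┃━━━━━━━━━━━━━━━━━━━━━━━━━━━━━━━━━━┓
il.com┃minal                             ┃
l.com ┃──────────────────────────────────┨
il.com┃thon -c "print(2 + 2)"            ┃
il.com┃                                  ┃
il.com┃ -la                              ┃
com   ┃r--r--  1 user group     9612 Jun ┃
━━━━━━┛r-xr-x  1 user group    43318 Jan ┃
nt┃-rw-r--r--  1 user group    40524 Apr ┃
eb┃-rw-r--r--  1 user group    34148 Jun ┃
━━┃-rw-r--r--  1 user group    37383 May ┃
  ┃$ git status                          ┃
  ┃On branch main                        ┃
  ┃Changes not staged for commit:        ┃
  ┗━━━━━━━━━━━━━━━━━━━━━━━━━━━━━━━━━━━━━━┛
                                          
                                          


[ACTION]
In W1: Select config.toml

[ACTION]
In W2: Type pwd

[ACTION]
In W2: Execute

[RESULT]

il.com┃                                   
il.com┃                                   
il.com┃                                   
il.com┃━━━━━━━━━━━━━━━━━━━━━━━━━━━━━━━━━━┓
il.com┃minal                             ┃
l.com ┃──────────────────────────────────┨
il.com┃r--r--  1 user group    34148 Jun ┃
il.com┃r--r--  1 user group    37383 May ┃
il.com┃t status                          ┃
com   ┃ranch main                        ┃
━━━━━━┛ges not staged for commit:        ┃
nt┃                                      ┃
eb┃        modified:   config.yaml       ┃
━━┃        modified:   utils.py          ┃
  ┃$ pwd                                 ┃
  ┃/home/user                            ┃
  ┃$ █                                   ┃
  ┗━━━━━━━━━━━━━━━━━━━━━━━━━━━━━━━━━━━━━━┛
                                          
                                          


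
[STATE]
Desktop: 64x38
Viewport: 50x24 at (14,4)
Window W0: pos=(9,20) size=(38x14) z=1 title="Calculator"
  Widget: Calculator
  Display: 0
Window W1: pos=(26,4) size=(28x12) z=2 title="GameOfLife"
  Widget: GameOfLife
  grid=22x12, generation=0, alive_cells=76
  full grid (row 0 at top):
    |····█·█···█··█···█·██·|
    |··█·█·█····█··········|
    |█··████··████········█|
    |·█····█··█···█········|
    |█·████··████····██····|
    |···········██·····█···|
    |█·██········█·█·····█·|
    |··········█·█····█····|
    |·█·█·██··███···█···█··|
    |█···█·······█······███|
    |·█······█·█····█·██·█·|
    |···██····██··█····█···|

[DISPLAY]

            ┏━━━━━━━━━━━━━━━━━━━━━━━━━━┓          
            ┃ GameOfLife               ┃          
            ┠──────────────────────────┨          
            ┃Gen: 0                    ┃          
            ┃█··████··████········█    ┃          
            ┃·█····█··█···█········    ┃          
            ┃█·████··████····██····    ┃          
            ┃···········██·····█···    ┃          
            ┃█·██········█·█·····█·    ┃          
            ┃··········█·█····█····    ┃          
            ┃·█·█·██··███···█···█··    ┃          
            ┗━━━━━━━━━━━━━━━━━━━━━━━━━━┛          
                                                  
                                                  
                                                  
                                                  
━━━━━━━━━━━━━━━━━━━━━━━━━━━━━━━━┓                 
culator                         ┃                 
────────────────────────────────┨                 
                               0┃                 
┬───┬───┬───┐                   ┃                 
│ 8 │ 9 │ ÷ │                   ┃                 
┼───┼───┼───┤                   ┃                 
│ 5 │ 6 │ × │                   ┃                 


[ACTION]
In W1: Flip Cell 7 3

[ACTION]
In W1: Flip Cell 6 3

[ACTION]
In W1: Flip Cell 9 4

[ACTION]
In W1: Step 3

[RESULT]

            ┏━━━━━━━━━━━━━━━━━━━━━━━━━━┓          
            ┃ GameOfLife               ┃          
            ┠──────────────────────────┨          
            ┃Gen: 3                    ┃          
            ┃███████··██···········    ┃          
            ┃█·██████····█·········    ┃          
            ┃█··██·██··············    ┃          
            ┃·██·········██········    ┃          
            ┃······················    ┃          
            ┃·██·██··█···██········    ┃          
            ┃····█···█···██········    ┃          
            ┗━━━━━━━━━━━━━━━━━━━━━━━━━━┛          
                                                  
                                                  
                                                  
                                                  
━━━━━━━━━━━━━━━━━━━━━━━━━━━━━━━━┓                 
culator                         ┃                 
────────────────────────────────┨                 
                               0┃                 
┬───┬───┬───┐                   ┃                 
│ 8 │ 9 │ ÷ │                   ┃                 
┼───┼───┼───┤                   ┃                 
│ 5 │ 6 │ × │                   ┃                 


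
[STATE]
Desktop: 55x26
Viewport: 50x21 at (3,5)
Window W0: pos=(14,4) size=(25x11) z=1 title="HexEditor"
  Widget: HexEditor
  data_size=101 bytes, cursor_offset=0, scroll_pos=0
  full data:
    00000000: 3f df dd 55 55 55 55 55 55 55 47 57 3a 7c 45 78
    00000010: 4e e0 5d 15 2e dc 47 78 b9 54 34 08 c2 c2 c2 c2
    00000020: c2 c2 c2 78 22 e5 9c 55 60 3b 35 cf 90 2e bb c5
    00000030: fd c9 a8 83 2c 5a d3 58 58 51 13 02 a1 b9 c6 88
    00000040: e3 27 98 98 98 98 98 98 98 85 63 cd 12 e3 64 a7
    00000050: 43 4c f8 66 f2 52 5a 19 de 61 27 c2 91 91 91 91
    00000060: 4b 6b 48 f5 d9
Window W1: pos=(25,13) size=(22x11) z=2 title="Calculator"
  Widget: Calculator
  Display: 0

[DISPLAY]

           ┃ HexEditor             ┃              
           ┠───────────────────────┨              
           ┃00000000  3F df dd 55 5┃              
           ┃00000010  4e e0 5d 15 2┃              
           ┃00000020  c2 c2 c2 78 2┃              
           ┃00000030  fd c9 a8 83 2┃              
           ┃00000040  e3 27 98 98 9┃              
           ┃00000050  43 4c f8 66 f┃              
           ┃00000060  ┏━━━━━━━━━━━━━━━━━━━━┓      
           ┗━━━━━━━━━━┃ Calculator         ┃      
                      ┠────────────────────┨      
                      ┃                   0┃      
                      ┃┌───┬───┬───┬───┐   ┃      
                      ┃│ 7 │ 8 │ 9 │ ÷ │   ┃      
                      ┃├───┼───┼───┼───┤   ┃      
                      ┃│ 4 │ 5 │ 6 │ × │   ┃      
                      ┃├───┼───┼───┼───┤   ┃      
                      ┃│ 1 │ 2 │ 3 │ - │   ┃      
                      ┗━━━━━━━━━━━━━━━━━━━━┛      
                                                  
                                                  


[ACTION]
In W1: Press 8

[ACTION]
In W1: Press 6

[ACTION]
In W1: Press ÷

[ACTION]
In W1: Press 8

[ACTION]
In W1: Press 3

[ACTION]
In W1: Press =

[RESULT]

           ┃ HexEditor             ┃              
           ┠───────────────────────┨              
           ┃00000000  3F df dd 55 5┃              
           ┃00000010  4e e0 5d 15 2┃              
           ┃00000020  c2 c2 c2 78 2┃              
           ┃00000030  fd c9 a8 83 2┃              
           ┃00000040  e3 27 98 98 9┃              
           ┃00000050  43 4c f8 66 f┃              
           ┃00000060  ┏━━━━━━━━━━━━━━━━━━━━┓      
           ┗━━━━━━━━━━┃ Calculator         ┃      
                      ┠────────────────────┨      
                      ┃         1.036144578┃      
                      ┃┌───┬───┬───┬───┐   ┃      
                      ┃│ 7 │ 8 │ 9 │ ÷ │   ┃      
                      ┃├───┼───┼───┼───┤   ┃      
                      ┃│ 4 │ 5 │ 6 │ × │   ┃      
                      ┃├───┼───┼───┼───┤   ┃      
                      ┃│ 1 │ 2 │ 3 │ - │   ┃      
                      ┗━━━━━━━━━━━━━━━━━━━━┛      
                                                  
                                                  


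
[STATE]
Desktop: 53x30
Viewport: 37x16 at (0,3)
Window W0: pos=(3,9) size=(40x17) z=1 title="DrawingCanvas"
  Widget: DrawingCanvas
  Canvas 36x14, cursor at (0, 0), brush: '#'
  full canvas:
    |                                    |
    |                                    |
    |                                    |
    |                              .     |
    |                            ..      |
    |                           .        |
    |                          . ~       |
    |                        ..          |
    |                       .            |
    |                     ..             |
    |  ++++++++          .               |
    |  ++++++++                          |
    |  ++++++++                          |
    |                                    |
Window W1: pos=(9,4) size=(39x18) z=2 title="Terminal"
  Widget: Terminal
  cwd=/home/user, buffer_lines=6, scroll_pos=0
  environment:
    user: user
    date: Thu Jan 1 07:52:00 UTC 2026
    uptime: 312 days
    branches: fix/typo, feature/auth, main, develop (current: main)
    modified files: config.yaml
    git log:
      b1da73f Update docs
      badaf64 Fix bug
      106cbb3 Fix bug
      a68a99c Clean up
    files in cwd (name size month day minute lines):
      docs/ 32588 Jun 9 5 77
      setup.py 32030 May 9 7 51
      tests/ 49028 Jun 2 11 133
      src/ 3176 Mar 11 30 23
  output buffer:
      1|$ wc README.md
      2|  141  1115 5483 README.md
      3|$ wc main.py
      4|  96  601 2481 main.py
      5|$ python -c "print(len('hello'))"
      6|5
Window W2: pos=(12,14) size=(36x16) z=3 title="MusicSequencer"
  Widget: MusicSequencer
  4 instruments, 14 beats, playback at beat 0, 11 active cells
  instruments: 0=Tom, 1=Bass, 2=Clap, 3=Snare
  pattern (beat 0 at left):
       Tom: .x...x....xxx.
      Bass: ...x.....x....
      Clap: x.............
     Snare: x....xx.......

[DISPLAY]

                                     
         ┏━━━━━━━━━━━━━━━━━━━━━━━━━━━
         ┃ Terminal                  
         ┠───────────────────────────
         ┃$ wc README.md             
         ┃  141  1115 5483 README.md 
   ┏━━━━━┃$ wc main.py               
   ┃ Draw┃  96  601 2481 main.py     
   ┠─────┃$ python -c "print(len('hel
   ┃+    ┃5                          
   ┃     ┃$ █                        
   ┃     ┃  ┏━━━━━━━━━━━━━━━━━━━━━━━━
   ┃     ┃  ┃ MusicSequencer         
   ┃     ┃  ┠────────────────────────
   ┃     ┃  ┃      ▼1234567890123    
   ┃     ┃  ┃   Tom·█···█····███·    


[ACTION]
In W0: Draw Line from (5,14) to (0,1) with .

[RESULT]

                                     
         ┏━━━━━━━━━━━━━━━━━━━━━━━━━━━
         ┃ Terminal                  
         ┠───────────────────────────
         ┃$ wc README.md             
         ┃  141  1115 5483 README.md 
   ┏━━━━━┃$ wc main.py               
   ┃ Draw┃  96  601 2481 main.py     
   ┠─────┃$ python -c "print(len('hel
   ┃+..  ┃5                          
   ┃   ..┃$ █                        
   ┃     ┃  ┏━━━━━━━━━━━━━━━━━━━━━━━━
   ┃     ┃  ┃ MusicSequencer         
   ┃     ┃  ┠────────────────────────
   ┃     ┃  ┃      ▼1234567890123    
   ┃     ┃  ┃   Tom·█···█····███·    


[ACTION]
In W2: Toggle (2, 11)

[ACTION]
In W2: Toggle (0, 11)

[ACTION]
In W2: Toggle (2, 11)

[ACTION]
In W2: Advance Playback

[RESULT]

                                     
         ┏━━━━━━━━━━━━━━━━━━━━━━━━━━━
         ┃ Terminal                  
         ┠───────────────────────────
         ┃$ wc README.md             
         ┃  141  1115 5483 README.md 
   ┏━━━━━┃$ wc main.py               
   ┃ Draw┃  96  601 2481 main.py     
   ┠─────┃$ python -c "print(len('hel
   ┃+..  ┃5                          
   ┃   ..┃$ █                        
   ┃     ┃  ┏━━━━━━━━━━━━━━━━━━━━━━━━
   ┃     ┃  ┃ MusicSequencer         
   ┃     ┃  ┠────────────────────────
   ┃     ┃  ┃      0▼234567890123    
   ┃     ┃  ┃   Tom·█···█····█·█·    


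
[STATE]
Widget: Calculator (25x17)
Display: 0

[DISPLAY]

                        0
┌───┬───┬───┬───┐        
│ 7 │ 8 │ 9 │ ÷ │        
├───┼───┼───┼───┤        
│ 4 │ 5 │ 6 │ × │        
├───┼───┼───┼───┤        
│ 1 │ 2 │ 3 │ - │        
├───┼───┼───┼───┤        
│ 0 │ . │ = │ + │        
├───┼───┼───┼───┤        
│ C │ MC│ MR│ M+│        
└───┴───┴───┴───┘        
                         
                         
                         
                         
                         


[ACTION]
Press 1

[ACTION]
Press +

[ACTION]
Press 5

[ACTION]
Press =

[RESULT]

                        6
┌───┬───┬───┬───┐        
│ 7 │ 8 │ 9 │ ÷ │        
├───┼───┼───┼───┤        
│ 4 │ 5 │ 6 │ × │        
├───┼───┼───┼───┤        
│ 1 │ 2 │ 3 │ - │        
├───┼───┼───┼───┤        
│ 0 │ . │ = │ + │        
├───┼───┼───┼───┤        
│ C │ MC│ MR│ M+│        
└───┴───┴───┴───┘        
                         
                         
                         
                         
                         


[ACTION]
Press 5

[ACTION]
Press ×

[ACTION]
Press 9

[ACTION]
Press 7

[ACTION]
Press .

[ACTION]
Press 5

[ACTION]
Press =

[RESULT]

                    487.5
┌───┬───┬───┬───┐        
│ 7 │ 8 │ 9 │ ÷ │        
├───┼───┼───┼───┤        
│ 4 │ 5 │ 6 │ × │        
├───┼───┼───┼───┤        
│ 1 │ 2 │ 3 │ - │        
├───┼───┼───┼───┤        
│ 0 │ . │ = │ + │        
├───┼───┼───┼───┤        
│ C │ MC│ MR│ M+│        
└───┴───┴───┴───┘        
                         
                         
                         
                         
                         


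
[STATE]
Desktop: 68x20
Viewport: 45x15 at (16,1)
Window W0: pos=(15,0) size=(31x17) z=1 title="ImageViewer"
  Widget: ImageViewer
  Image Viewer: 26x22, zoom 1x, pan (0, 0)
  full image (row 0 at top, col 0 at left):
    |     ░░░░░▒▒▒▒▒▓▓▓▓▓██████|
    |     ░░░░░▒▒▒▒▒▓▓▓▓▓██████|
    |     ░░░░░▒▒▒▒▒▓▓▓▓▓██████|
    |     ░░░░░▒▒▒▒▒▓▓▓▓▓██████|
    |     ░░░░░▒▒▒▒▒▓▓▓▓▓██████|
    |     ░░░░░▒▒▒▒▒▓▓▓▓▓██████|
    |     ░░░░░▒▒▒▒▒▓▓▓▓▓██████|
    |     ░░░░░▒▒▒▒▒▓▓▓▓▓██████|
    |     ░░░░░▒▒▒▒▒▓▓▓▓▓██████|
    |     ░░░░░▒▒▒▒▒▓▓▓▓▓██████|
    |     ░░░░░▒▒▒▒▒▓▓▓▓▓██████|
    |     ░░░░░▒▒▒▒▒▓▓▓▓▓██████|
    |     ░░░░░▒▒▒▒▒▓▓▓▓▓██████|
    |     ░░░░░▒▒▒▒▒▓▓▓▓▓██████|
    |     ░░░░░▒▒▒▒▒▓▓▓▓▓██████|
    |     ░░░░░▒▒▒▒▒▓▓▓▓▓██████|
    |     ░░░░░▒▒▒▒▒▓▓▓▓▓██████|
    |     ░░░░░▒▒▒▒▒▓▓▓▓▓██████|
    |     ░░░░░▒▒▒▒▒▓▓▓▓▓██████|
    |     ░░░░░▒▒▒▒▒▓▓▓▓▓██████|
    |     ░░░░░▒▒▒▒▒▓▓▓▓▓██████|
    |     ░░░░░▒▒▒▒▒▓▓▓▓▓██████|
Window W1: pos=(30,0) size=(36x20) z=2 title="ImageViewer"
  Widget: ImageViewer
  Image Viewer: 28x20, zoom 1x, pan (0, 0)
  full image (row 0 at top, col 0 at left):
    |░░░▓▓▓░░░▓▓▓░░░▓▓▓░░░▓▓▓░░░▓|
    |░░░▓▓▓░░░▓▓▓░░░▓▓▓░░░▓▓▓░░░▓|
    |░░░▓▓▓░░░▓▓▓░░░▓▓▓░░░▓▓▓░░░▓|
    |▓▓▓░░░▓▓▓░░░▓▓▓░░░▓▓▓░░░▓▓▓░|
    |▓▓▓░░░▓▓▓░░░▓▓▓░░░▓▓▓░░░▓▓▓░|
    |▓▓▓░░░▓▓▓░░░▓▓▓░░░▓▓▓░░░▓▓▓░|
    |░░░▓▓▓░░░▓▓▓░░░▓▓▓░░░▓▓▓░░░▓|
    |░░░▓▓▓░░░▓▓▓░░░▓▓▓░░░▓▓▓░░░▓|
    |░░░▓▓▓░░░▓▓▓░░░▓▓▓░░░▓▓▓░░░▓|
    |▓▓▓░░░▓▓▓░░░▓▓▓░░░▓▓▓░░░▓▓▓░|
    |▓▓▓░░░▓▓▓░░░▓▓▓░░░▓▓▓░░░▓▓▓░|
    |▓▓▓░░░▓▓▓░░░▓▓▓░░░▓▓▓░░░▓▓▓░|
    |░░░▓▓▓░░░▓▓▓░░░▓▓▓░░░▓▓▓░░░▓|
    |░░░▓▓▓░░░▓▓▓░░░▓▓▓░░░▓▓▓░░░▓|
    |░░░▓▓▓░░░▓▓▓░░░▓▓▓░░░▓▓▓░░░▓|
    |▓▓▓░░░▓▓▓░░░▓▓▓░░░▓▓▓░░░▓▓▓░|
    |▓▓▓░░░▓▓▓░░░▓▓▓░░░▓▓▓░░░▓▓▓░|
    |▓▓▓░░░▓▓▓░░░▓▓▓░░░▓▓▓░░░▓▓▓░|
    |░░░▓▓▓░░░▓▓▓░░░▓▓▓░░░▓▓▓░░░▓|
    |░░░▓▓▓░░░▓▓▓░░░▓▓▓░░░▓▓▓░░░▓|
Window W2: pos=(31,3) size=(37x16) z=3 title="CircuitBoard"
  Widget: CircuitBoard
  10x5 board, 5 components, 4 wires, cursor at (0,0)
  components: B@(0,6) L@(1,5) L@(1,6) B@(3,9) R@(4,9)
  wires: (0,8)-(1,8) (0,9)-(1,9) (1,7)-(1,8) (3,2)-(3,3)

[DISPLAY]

 ImageViewer  ┃ ImageViewer                  
──────────────┠──────────────────────────────
     ░░░░░▒▒▒▒┃┏━━━━━━━━━━━━━━━━━━━━━━━━━━━━━
     ░░░░░▒▒▒▒┃┃ CircuitBoard                
     ░░░░░▒▒▒▒┃┠─────────────────────────────
     ░░░░░▒▒▒▒┃┃   0 1 2 3 4 5 6 7 8 9       
     ░░░░░▒▒▒▒┃┃0  [.]                      B
     ░░░░░▒▒▒▒┃┃                             
     ░░░░░▒▒▒▒┃┃1                       L   L
     ░░░░░▒▒▒▒┃┃                             
     ░░░░░▒▒▒▒┃┃2                            
     ░░░░░▒▒▒▒┃┃                             
     ░░░░░▒▒▒▒┃┃3           · ─ ·            
     ░░░░░▒▒▒▒┃┃                             
     ░░░░░▒▒▒▒┃┃4                            


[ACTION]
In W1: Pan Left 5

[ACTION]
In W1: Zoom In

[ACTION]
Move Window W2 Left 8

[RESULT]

 ImageViewer  ┃ ImageViewer                  
──────────────┠──────────────────────────────
     ░░┏━━━━━━━━━━━━━━━━━━━━━━━━━━━━━━━━━━━┓░
     ░░┃ CircuitBoard                      ┃░
     ░░┠───────────────────────────────────┨░
     ░░┃   0 1 2 3 4 5 6 7 8 9             ┃░
     ░░┃0  [.]                      B      ┃░
     ░░┃                                   ┃░
     ░░┃1                       L   L   · ─┃▓
     ░░┃                                   ┃▓
     ░░┃2                                  ┃▓
     ░░┃                                   ┃▓
     ░░┃3           · ─ ·                  ┃▓
     ░░┃                                   ┃▓
     ░░┃4                                  ┃░


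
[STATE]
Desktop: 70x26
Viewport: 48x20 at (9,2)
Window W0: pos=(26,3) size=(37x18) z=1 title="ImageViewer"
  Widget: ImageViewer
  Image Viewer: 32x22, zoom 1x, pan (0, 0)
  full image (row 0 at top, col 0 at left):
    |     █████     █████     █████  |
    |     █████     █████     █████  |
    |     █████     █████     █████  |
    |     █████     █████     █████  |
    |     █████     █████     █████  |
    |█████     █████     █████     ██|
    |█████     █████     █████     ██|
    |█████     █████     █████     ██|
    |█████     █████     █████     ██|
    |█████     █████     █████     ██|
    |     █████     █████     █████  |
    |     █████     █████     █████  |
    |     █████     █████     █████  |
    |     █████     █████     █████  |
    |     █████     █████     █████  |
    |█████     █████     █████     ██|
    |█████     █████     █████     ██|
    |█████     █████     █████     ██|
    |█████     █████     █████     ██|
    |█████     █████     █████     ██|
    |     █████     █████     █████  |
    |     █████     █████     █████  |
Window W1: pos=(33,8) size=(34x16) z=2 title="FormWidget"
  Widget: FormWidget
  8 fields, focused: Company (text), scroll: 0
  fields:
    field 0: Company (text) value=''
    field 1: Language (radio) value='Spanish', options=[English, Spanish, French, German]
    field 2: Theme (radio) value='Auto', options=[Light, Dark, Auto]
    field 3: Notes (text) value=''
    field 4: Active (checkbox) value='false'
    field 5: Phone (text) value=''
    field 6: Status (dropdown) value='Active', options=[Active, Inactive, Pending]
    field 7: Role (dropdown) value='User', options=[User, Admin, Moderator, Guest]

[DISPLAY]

                                                
                 ┏━━━━━━━━━━━━━━━━━━━━━━━━━━━━━━
                 ┃ ImageViewer                  
                 ┠──────────────────────────────
                 ┃     █████     █████     █████
                 ┃     █████     █████     █████
                 ┃     █┏━━━━━━━━━━━━━━━━━━━━━━━
                 ┃     █┃ FormWidget            
                 ┃     █┠───────────────────────
                 ┃█████ ┃> Company:    [        
                 ┃█████ ┃  Language:   ( ) Engli
                 ┃█████ ┃  Theme:      ( ) Light
                 ┃█████ ┃  Notes:      [        
                 ┃█████ ┃  Active:     [ ]      
                 ┃     █┃  Phone:      [        
                 ┃     █┃  Status:     [Active  
                 ┃     █┃  Role:       [User    
                 ┃     █┃                       
                 ┗━━━━━━┃                       
                        ┃                       


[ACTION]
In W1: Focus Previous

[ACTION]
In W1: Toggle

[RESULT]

                                                
                 ┏━━━━━━━━━━━━━━━━━━━━━━━━━━━━━━
                 ┃ ImageViewer                  
                 ┠──────────────────────────────
                 ┃     █████     █████     █████
                 ┃     █████     █████     █████
                 ┃     █┏━━━━━━━━━━━━━━━━━━━━━━━
                 ┃     █┃ FormWidget            
                 ┃     █┠───────────────────────
                 ┃█████ ┃  Company:    [        
                 ┃█████ ┃  Language:   ( ) Engli
                 ┃█████ ┃  Theme:      ( ) Light
                 ┃█████ ┃  Notes:      [        
                 ┃█████ ┃  Active:     [ ]      
                 ┃     █┃  Phone:      [        
                 ┃     █┃  Status:     [Active  
                 ┃     █┃> Role:       [User    
                 ┃     █┃                       
                 ┗━━━━━━┃                       
                        ┃                       


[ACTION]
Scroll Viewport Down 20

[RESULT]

                 ┃     █████     █████     █████
                 ┃     █████     █████     █████
                 ┃     █┏━━━━━━━━━━━━━━━━━━━━━━━
                 ┃     █┃ FormWidget            
                 ┃     █┠───────────────────────
                 ┃█████ ┃  Company:    [        
                 ┃█████ ┃  Language:   ( ) Engli
                 ┃█████ ┃  Theme:      ( ) Light
                 ┃█████ ┃  Notes:      [        
                 ┃█████ ┃  Active:     [ ]      
                 ┃     █┃  Phone:      [        
                 ┃     █┃  Status:     [Active  
                 ┃     █┃> Role:       [User    
                 ┃     █┃                       
                 ┗━━━━━━┃                       
                        ┃                       
                        ┃                       
                        ┗━━━━━━━━━━━━━━━━━━━━━━━
                                                
                                                


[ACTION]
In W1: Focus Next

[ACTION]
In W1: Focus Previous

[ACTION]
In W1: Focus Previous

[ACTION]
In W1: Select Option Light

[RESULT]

                 ┃     █████     █████     █████
                 ┃     █████     █████     █████
                 ┃     █┏━━━━━━━━━━━━━━━━━━━━━━━
                 ┃     █┃ FormWidget            
                 ┃     █┠───────────────────────
                 ┃█████ ┃  Company:    [        
                 ┃█████ ┃  Language:   ( ) Engli
                 ┃█████ ┃  Theme:      ( ) Light
                 ┃█████ ┃  Notes:      [        
                 ┃█████ ┃  Active:     [ ]      
                 ┃     █┃  Phone:      [        
                 ┃     █┃> Status:     [Active  
                 ┃     █┃  Role:       [User    
                 ┃     █┃                       
                 ┗━━━━━━┃                       
                        ┃                       
                        ┃                       
                        ┗━━━━━━━━━━━━━━━━━━━━━━━
                                                
                                                


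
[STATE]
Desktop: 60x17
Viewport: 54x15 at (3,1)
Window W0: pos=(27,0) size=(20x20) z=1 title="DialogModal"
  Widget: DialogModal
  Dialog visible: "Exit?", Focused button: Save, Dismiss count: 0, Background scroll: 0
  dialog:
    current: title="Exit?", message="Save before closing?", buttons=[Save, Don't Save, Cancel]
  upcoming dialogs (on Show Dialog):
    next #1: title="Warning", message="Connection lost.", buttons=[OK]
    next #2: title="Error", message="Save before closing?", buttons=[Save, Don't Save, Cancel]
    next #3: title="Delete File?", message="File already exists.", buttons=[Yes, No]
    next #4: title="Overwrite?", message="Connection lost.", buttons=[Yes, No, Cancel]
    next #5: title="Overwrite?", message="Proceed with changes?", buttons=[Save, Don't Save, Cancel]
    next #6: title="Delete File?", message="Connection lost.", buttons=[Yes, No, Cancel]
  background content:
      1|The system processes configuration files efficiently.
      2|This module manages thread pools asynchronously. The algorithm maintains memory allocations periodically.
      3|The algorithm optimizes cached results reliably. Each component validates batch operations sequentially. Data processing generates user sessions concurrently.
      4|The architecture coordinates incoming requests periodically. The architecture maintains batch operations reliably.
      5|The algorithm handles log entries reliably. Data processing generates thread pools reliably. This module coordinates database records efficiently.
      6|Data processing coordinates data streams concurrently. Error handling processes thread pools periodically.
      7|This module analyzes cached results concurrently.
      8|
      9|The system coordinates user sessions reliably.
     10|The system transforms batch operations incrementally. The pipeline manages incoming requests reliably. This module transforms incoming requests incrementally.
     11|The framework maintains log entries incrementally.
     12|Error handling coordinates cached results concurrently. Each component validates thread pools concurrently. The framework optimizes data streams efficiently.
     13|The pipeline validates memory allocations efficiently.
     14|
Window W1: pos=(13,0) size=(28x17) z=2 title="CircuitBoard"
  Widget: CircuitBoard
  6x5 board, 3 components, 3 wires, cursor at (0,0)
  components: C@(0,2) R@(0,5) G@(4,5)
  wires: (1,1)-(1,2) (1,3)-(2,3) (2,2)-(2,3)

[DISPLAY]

          ┃ CircuitBoard             ┃     ┃          
          ┠──────────────────────────┨─────┨          
          ┃   0 1 2 3 4 5            ┃ocess┃          
          ┃0  [.]      C           R ┃anage┃          
          ┃                          ┃ opti┃          
          ┃1       · ─ ·   ·         ┃ure c┃          
          ┃                │         ┃ hand┃          
          ┃2           · ─ ·         ┃──┐co┃          
          ┃                          ┃  │yz┃          
          ┃3                         ┃e │  ┃          
          ┃                          ┃n'│in┃          
          ┃4                       G ┃──┘fo┃          
          ┃Cursor: (0,0)             ┃ main┃          
          ┃                          ┃g coo┃          
          ┃                          ┃valid┃          


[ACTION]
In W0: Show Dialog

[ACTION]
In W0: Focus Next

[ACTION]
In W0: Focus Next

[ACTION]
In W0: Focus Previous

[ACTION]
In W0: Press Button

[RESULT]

          ┃ CircuitBoard             ┃     ┃          
          ┠──────────────────────────┨─────┨          
          ┃   0 1 2 3 4 5            ┃ocess┃          
          ┃0  [.]      C           R ┃anage┃          
          ┃                          ┃ opti┃          
          ┃1       · ─ ·   ·         ┃ure c┃          
          ┃                │         ┃ hand┃          
          ┃2           · ─ ·         ┃ng co┃          
          ┃                          ┃nalyz┃          
          ┃3                         ┃     ┃          
          ┃                          ┃ordin┃          
          ┃4                       G ┃ansfo┃          
          ┃Cursor: (0,0)             ┃ main┃          
          ┃                          ┃g coo┃          
          ┃                          ┃valid┃          
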